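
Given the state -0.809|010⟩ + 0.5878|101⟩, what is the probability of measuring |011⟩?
0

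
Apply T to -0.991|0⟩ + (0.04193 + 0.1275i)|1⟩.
-0.991|0⟩ + (-0.06051 + 0.1198i)|1⟩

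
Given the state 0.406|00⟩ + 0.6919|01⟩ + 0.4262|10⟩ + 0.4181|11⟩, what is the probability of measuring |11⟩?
0.1748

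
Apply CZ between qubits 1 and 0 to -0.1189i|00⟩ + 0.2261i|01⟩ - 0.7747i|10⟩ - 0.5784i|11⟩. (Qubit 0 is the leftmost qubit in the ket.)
-0.1189i|00⟩ + 0.2261i|01⟩ - 0.7747i|10⟩ + 0.5784i|11⟩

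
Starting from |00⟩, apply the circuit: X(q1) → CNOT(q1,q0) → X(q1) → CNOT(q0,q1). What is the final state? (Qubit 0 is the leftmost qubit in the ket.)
|11⟩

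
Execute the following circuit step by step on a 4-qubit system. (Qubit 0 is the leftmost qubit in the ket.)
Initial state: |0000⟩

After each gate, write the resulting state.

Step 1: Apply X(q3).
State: |0001⟩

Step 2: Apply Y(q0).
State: i|1001⟩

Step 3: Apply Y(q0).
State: |0001⟩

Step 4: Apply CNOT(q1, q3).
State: |0001⟩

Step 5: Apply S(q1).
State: |0001⟩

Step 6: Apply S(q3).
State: i|0001⟩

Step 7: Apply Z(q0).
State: i|0001⟩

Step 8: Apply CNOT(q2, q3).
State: i|0001⟩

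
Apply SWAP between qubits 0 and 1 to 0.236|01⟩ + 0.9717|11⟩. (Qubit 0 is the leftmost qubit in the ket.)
0.236|10⟩ + 0.9717|11⟩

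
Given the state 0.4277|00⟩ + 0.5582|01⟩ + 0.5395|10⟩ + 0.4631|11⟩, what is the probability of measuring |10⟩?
0.2911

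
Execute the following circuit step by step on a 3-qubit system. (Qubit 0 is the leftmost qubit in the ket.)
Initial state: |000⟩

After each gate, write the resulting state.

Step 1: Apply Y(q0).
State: i|100⟩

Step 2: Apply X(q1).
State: i|110⟩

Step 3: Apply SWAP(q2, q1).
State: i|101⟩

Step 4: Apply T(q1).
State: i|101⟩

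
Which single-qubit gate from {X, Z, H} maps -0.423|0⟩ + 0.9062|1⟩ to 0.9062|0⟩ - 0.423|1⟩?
X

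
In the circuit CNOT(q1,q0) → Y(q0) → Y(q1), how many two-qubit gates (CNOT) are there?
1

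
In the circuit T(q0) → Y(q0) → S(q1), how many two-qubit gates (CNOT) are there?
0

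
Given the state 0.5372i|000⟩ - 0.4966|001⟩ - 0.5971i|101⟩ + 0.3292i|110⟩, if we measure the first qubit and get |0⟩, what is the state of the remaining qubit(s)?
0.7343i|00⟩ - 0.6788|01⟩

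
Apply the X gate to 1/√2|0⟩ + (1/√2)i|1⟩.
(1/√2)i|0⟩ + 1/√2|1⟩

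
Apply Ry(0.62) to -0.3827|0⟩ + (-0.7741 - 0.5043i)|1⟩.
(-0.1283 + 0.1538i)|0⟩ + (-0.8539 - 0.4803i)|1⟩

Ry(0.62) = [[cos(θ/2), −sin(θ/2)], [sin(θ/2), cos(θ/2)]]; θ = 0.62, cos(θ/2) ≈ 0.952334, sin(θ/2) ≈ 0.305059.
With a = amp(|0⟩) = -0.3827 and b = amp(|1⟩) = (-0.7741 - 0.5043i):
new amp(|0⟩) = (0.952334)·a + (-0.305059)·b = (-0.1283 + 0.1538i)
new amp(|1⟩) = (0.305059)·a + (0.952334)·b = (-0.8539 - 0.4803i)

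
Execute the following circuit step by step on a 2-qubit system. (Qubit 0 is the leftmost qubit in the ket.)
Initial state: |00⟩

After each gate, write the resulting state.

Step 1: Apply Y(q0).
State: i|10⟩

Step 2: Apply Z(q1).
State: i|10⟩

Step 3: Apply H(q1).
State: (1/√2)i|10⟩ + (1/√2)i|11⟩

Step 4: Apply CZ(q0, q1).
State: (1/√2)i|10⟩ - (1/√2)i|11⟩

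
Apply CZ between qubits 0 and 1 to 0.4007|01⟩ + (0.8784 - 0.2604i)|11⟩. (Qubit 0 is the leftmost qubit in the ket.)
0.4007|01⟩ + (-0.8784 + 0.2604i)|11⟩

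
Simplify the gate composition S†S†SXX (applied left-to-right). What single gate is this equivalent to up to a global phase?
S†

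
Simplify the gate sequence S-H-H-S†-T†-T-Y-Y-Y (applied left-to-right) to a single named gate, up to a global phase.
Y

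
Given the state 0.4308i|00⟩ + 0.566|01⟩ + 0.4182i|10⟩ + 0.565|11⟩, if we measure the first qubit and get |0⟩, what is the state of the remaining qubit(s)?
0.6057i|0⟩ + 0.7957|1⟩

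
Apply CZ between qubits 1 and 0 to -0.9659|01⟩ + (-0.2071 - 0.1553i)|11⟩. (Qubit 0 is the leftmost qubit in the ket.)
-0.9659|01⟩ + (0.2071 + 0.1553i)|11⟩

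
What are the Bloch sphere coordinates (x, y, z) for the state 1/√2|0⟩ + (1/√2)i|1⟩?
(0, 1, 0)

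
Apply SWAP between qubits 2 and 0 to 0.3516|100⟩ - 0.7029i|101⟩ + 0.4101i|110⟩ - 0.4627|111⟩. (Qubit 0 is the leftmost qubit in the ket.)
0.3516|001⟩ + 0.4101i|011⟩ - 0.7029i|101⟩ - 0.4627|111⟩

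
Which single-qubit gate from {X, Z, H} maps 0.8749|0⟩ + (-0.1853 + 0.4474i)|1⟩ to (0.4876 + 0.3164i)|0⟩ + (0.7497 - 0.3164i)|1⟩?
H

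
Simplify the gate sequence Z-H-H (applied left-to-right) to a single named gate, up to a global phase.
Z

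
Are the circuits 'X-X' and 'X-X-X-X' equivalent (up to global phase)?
Yes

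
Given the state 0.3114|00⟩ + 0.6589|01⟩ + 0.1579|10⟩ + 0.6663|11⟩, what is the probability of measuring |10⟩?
0.02493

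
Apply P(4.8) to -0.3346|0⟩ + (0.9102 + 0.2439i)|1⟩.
-0.3346|0⟩ + (0.3226 - 0.8854i)|1⟩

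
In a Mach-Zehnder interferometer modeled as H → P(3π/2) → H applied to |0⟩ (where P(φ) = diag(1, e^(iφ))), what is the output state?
(1/2 - (1/2)i)|0⟩ + (1/2 + (1/2)i)|1⟩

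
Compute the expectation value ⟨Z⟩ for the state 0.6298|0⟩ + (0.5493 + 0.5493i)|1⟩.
-0.2068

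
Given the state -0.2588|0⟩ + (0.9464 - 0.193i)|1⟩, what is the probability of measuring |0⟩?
0.06698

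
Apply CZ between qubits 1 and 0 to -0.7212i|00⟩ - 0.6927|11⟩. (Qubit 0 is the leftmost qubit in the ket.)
-0.7212i|00⟩ + 0.6927|11⟩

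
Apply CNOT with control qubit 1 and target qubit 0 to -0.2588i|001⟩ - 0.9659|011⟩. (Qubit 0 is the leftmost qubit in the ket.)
-0.2588i|001⟩ - 0.9659|111⟩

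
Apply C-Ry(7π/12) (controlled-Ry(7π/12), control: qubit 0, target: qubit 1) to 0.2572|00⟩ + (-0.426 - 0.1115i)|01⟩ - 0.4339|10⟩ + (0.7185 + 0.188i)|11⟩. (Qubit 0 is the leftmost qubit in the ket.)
0.2572|00⟩ + (-0.426 - 0.1115i)|01⟩ + (-0.8342 - 0.1492i)|10⟩ + (0.09316 + 0.1144i)|11⟩

C-Ry(7π/12) leaves the control-|0⟩ kets |00⟩, |01⟩ unchanged and applies Ry(7π/12) to qubit 1 on the control-|1⟩ pair (|10⟩, |11⟩).
Ry(7π/12) = [[cos(θ/2), −sin(θ/2)], [sin(θ/2), cos(θ/2)]]; θ = 7π/12, cos(θ/2) ≈ 0.608761, sin(θ/2) ≈ 0.793353.
With a = amp(|10⟩) = -0.4339 and b = amp(|11⟩) = (0.7185 + 0.188i):
new amp(|10⟩) = (0.608761)·a + (-0.793353)·b = (-0.8342 - 0.1492i)
new amp(|11⟩) = (0.793353)·a + (0.608761)·b = (0.09316 + 0.1144i)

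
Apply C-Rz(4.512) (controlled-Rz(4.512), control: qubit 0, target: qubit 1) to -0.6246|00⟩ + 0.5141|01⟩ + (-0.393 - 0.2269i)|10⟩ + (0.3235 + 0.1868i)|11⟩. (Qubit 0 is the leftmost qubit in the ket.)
-0.6246|00⟩ + 0.5141|01⟩ + (0.07302 + 0.4479i)|10⟩ + (-0.3494 + 0.1323i)|11⟩

C-Rz(4.512) leaves the control-|0⟩ kets |00⟩, |01⟩ unchanged and applies Rz(4.512) to qubit 1 on the control-|1⟩ pair (|10⟩, |11⟩).
Rz(4.512) = [[e^(−iθ/2), 0], [0, e^(iθ/2)]] with e^(±iθ/2) = cos(θ/2) ± i·sin(θ/2); θ = 4.512, cos(θ/2) ≈ -0.632831, sin(θ/2) ≈ 0.77429.
With a = amp(|10⟩) = (-0.393 - 0.2269i) and b = amp(|11⟩) = (0.3235 + 0.1868i):
new amp(|10⟩) = (-0.632831 - 0.77429i)·a = (0.07302 + 0.4479i)
new amp(|11⟩) = (-0.632831 + 0.77429i)·b = (-0.3494 + 0.1323i)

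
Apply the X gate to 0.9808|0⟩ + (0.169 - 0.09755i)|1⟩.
(0.169 - 0.09755i)|0⟩ + 0.9808|1⟩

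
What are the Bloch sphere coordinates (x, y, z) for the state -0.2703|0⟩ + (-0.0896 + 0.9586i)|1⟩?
(0.04844, -0.5182, -0.8539)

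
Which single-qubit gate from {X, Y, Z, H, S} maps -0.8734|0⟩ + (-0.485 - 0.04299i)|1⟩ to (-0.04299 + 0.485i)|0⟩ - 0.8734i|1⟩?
Y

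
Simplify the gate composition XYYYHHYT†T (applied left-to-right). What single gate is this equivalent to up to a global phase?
X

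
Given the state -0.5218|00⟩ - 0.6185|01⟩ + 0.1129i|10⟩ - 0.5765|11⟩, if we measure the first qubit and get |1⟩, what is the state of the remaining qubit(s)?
0.1922i|0⟩ - 0.9814|1⟩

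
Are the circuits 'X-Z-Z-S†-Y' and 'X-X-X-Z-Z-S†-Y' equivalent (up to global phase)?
Yes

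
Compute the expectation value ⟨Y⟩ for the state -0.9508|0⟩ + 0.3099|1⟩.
0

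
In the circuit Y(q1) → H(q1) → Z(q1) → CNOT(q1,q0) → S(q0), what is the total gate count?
5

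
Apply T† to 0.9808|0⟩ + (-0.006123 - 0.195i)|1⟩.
0.9808|0⟩ + (-0.1422 - 0.1336i)|1⟩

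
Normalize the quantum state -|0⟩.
-|0⟩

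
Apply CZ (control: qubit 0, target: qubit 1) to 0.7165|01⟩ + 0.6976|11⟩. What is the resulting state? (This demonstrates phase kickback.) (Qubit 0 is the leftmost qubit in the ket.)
0.7165|01⟩ - 0.6976|11⟩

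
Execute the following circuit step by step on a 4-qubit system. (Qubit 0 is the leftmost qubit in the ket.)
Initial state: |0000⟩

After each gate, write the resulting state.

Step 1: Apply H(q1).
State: 1/√2|0000⟩ + 1/√2|0100⟩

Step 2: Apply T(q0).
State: 1/√2|0000⟩ + 1/√2|0100⟩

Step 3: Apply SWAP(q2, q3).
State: 1/√2|0000⟩ + 1/√2|0100⟩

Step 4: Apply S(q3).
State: 1/√2|0000⟩ + 1/√2|0100⟩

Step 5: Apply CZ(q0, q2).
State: 1/√2|0000⟩ + 1/√2|0100⟩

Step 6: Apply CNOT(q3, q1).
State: 1/√2|0000⟩ + 1/√2|0100⟩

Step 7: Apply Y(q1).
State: -(1/√2)i|0000⟩ + (1/√2)i|0100⟩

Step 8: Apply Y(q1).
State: 1/√2|0000⟩ + 1/√2|0100⟩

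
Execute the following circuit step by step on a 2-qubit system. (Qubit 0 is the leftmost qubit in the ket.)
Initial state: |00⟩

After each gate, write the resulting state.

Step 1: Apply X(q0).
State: |10⟩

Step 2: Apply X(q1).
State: |11⟩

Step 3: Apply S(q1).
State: i|11⟩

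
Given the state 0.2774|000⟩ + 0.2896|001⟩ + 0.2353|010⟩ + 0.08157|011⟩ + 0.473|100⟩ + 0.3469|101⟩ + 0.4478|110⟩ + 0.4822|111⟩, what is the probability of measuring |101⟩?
0.1203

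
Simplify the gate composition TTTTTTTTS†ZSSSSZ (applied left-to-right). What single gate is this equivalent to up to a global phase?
S†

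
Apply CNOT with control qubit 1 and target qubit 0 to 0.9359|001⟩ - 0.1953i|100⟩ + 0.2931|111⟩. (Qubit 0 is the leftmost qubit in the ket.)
0.9359|001⟩ + 0.2931|011⟩ - 0.1953i|100⟩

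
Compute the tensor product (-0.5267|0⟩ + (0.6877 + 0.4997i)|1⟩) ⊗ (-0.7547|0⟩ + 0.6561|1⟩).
0.3975|00⟩ - 0.3456|01⟩ + (-0.519 - 0.3771i)|10⟩ + (0.4512 + 0.3279i)|11⟩

amp(|b₁b₂…⟩) = product of the factor amplitudes for bits b₁, b₂, …; only kets whose every factor amplitude is nonzero survive.
|00⟩: (-0.5267)(-0.7547) = 0.3975
|01⟩: (-0.5267)(0.6561) = -0.3456
|10⟩: (0.6877 + 0.4997i)(-0.7547) = (-0.519 - 0.3771i)
|11⟩: (0.6877 + 0.4997i)(0.6561) = (0.4512 + 0.3279i)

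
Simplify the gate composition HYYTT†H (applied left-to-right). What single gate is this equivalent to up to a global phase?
I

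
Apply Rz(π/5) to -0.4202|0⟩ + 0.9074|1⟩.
(-0.3996 + 0.1298i)|0⟩ + (0.863 + 0.2804i)|1⟩

Rz(π/5) = [[e^(−iθ/2), 0], [0, e^(iθ/2)]] with e^(±iθ/2) = cos(θ/2) ± i·sin(θ/2); θ = π/5, cos(θ/2) ≈ 0.951057, sin(θ/2) ≈ 0.309017.
With a = amp(|0⟩) = -0.4202 and b = amp(|1⟩) = 0.9074:
new amp(|0⟩) = (0.951057 - 0.309017i)·a = (-0.3996 + 0.1298i)
new amp(|1⟩) = (0.951057 + 0.309017i)·b = (0.863 + 0.2804i)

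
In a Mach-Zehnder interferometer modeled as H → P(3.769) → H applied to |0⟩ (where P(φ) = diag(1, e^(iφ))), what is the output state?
(0.09522 - 0.2935i)|0⟩ + (0.9048 + 0.2935i)|1⟩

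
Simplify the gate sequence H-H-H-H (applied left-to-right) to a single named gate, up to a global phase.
I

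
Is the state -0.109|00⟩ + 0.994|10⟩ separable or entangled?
Separable

Writing the state as a|00⟩ + b|01⟩ + c|10⟩ + d|11⟩, it is a product state iff ad − bc = 0.
Here (a, b, c, d) = (-0.109, 0, 0.994, 0): ad − bc = (-0.109)(0) − (0)(0.994) = 0, so the state is separable.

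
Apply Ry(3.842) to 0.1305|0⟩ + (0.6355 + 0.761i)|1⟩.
(-0.6417 - 0.7148i)|0⟩ + (-0.09545 - 0.2611i)|1⟩

Ry(3.842) = [[cos(θ/2), −sin(θ/2)], [sin(θ/2), cos(θ/2)]]; θ = 3.842, cos(θ/2) ≈ -0.343089, sin(θ/2) ≈ 0.939303.
With a = amp(|0⟩) = 0.1305 and b = amp(|1⟩) = (0.6355 + 0.761i):
new amp(|0⟩) = (-0.343089)·a + (-0.939303)·b = (-0.6417 - 0.7148i)
new amp(|1⟩) = (0.939303)·a + (-0.343089)·b = (-0.09545 - 0.2611i)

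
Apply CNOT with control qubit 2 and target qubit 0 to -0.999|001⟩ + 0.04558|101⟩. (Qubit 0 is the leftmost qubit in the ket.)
0.04558|001⟩ - 0.999|101⟩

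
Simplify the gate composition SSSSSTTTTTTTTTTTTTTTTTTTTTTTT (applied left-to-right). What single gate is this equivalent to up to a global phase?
S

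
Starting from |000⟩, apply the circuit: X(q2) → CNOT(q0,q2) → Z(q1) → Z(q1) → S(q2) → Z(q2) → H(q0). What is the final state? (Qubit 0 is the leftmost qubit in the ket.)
-(1/√2)i|001⟩ - (1/√2)i|101⟩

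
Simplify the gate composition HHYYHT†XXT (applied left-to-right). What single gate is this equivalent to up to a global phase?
H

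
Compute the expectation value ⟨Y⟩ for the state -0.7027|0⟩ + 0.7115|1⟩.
0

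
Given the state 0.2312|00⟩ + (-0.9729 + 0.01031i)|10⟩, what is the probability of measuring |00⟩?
0.05345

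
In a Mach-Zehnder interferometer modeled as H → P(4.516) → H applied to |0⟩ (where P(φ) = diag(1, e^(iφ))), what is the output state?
(0.4024 - 0.4904i)|0⟩ + (0.5976 + 0.4904i)|1⟩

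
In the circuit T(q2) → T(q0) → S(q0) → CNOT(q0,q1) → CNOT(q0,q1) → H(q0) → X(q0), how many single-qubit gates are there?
5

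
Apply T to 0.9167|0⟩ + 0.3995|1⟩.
0.9167|0⟩ + (0.2825 + 0.2825i)|1⟩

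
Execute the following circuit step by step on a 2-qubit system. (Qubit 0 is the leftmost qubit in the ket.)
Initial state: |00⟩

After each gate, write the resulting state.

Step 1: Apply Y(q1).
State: i|01⟩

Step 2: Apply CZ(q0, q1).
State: i|01⟩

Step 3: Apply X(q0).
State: i|11⟩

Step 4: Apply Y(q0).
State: |01⟩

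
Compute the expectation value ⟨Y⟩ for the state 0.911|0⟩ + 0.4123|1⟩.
0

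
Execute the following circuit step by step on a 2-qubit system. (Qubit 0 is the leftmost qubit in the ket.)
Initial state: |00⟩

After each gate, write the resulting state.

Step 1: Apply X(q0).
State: |10⟩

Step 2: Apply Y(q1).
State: i|11⟩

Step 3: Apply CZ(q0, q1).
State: -i|11⟩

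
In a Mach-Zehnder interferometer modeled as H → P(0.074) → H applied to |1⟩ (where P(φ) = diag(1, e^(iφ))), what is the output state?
(0.001368 - 0.03697i)|0⟩ + (0.9986 + 0.03697i)|1⟩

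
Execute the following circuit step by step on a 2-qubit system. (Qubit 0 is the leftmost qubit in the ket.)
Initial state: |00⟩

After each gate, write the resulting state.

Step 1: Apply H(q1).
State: 1/√2|00⟩ + 1/√2|01⟩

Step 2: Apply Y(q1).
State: -(1/√2)i|00⟩ + (1/√2)i|01⟩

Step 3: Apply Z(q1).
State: -(1/√2)i|00⟩ - (1/√2)i|01⟩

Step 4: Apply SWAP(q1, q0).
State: -(1/√2)i|00⟩ - (1/√2)i|10⟩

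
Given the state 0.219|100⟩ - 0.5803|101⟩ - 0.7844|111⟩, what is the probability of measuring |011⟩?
0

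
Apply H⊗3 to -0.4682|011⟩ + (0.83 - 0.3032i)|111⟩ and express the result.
(0.1279 - 0.1072i)|000⟩ + (-0.1279 + 0.1072i)|001⟩ + (-0.1279 + 0.1072i)|010⟩ + (0.1279 - 0.1072i)|011⟩ + (-0.459 + 0.1072i)|100⟩ + (0.459 - 0.1072i)|101⟩ + (0.459 - 0.1072i)|110⟩ + (-0.459 + 0.1072i)|111⟩

H⊗3 gives amp(|y⟩) = (1/2√2) Σ_x (−1)^(x·y) amp(|x⟩), where x·y is the number of positions in which both x and y have a 1.
|000⟩: (-0.4682 + (0.83 - 0.3032i))/(2√2) = (0.1279 - 0.1072i)
|001⟩: (0.4682 - (0.83 - 0.3032i))/(2√2) = (-0.1279 + 0.1072i)
|010⟩: (0.4682 - (0.83 - 0.3032i))/(2√2) = (-0.1279 + 0.1072i)
|011⟩: (-0.4682 + (0.83 - 0.3032i))/(2√2) = (0.1279 - 0.1072i)
|100⟩: (-0.4682 - (0.83 - 0.3032i))/(2√2) = (-0.459 + 0.1072i)
|101⟩: (0.4682 + (0.83 - 0.3032i))/(2√2) = (0.459 - 0.1072i)
|110⟩: (0.4682 + (0.83 - 0.3032i))/(2√2) = (0.459 - 0.1072i)
|111⟩: (-0.4682 - (0.83 - 0.3032i))/(2√2) = (-0.459 + 0.1072i)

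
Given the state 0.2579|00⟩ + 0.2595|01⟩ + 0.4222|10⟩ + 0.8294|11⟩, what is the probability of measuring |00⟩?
0.06651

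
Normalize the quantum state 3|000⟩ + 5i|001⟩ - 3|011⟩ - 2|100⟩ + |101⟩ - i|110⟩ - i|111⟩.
0.4243|000⟩ + (1/√2)i|001⟩ - 0.4243|011⟩ - 0.2828|100⟩ + 0.1414|101⟩ - 0.1414i|110⟩ - 0.1414i|111⟩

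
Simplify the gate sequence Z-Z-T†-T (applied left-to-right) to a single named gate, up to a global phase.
I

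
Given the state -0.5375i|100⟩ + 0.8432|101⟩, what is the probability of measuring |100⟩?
0.2889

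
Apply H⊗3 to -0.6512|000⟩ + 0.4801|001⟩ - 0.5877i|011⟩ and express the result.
(-0.06049 - 0.2078i)|000⟩ + (-0.4 + 0.2078i)|001⟩ + (-0.06049 + 0.2078i)|010⟩ + (-0.4 - 0.2078i)|011⟩ + (-0.06049 - 0.2078i)|100⟩ + (-0.4 + 0.2078i)|101⟩ + (-0.06049 + 0.2078i)|110⟩ + (-0.4 - 0.2078i)|111⟩

H⊗3 gives amp(|y⟩) = (1/2√2) Σ_x (−1)^(x·y) amp(|x⟩), where x·y is the number of positions in which both x and y have a 1.
|000⟩: (-0.6512 + 0.4801 - 0.5877i)/(2√2) = (-0.06049 - 0.2078i)
|001⟩: (-0.6512 - 0.4801 + 0.5877i)/(2√2) = (-0.4 + 0.2078i)
|010⟩: (-0.6512 + 0.4801 + 0.5877i)/(2√2) = (-0.06049 + 0.2078i)
|011⟩: (-0.6512 - 0.4801 - 0.5877i)/(2√2) = (-0.4 - 0.2078i)
|100⟩: (-0.6512 + 0.4801 - 0.5877i)/(2√2) = (-0.06049 - 0.2078i)
|101⟩: (-0.6512 - 0.4801 + 0.5877i)/(2√2) = (-0.4 + 0.2078i)
|110⟩: (-0.6512 + 0.4801 + 0.5877i)/(2√2) = (-0.06049 + 0.2078i)
|111⟩: (-0.6512 - 0.4801 - 0.5877i)/(2√2) = (-0.4 - 0.2078i)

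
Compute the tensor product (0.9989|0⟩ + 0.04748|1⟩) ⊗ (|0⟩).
0.9989|00⟩ + 0.04748|10⟩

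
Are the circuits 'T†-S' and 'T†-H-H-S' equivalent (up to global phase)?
Yes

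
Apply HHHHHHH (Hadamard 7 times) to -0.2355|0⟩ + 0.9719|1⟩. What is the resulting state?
0.5207|0⟩ - 0.8538|1⟩

H² = I, so H^7 = H: a single Hadamard. With (a, b) = (-0.2355, 0.9719), H gives ((a + b)/√2, (a − b)/√2) = (0.5207, -0.8538).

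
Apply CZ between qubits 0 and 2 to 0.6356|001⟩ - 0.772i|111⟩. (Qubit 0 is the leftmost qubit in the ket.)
0.6356|001⟩ + 0.772i|111⟩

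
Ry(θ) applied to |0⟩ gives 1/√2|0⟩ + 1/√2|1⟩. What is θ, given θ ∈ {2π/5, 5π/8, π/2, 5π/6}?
π/2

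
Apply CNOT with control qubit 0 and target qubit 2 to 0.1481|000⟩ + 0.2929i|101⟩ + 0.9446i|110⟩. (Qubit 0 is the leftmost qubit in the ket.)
0.1481|000⟩ + 0.2929i|100⟩ + 0.9446i|111⟩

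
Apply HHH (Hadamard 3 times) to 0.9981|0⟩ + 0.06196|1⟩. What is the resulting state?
0.7496|0⟩ + 0.662|1⟩

H² = I, so H^3 = H: a single Hadamard. With (a, b) = (0.9981, 0.06196), H gives ((a + b)/√2, (a − b)/√2) = (0.7496, 0.662).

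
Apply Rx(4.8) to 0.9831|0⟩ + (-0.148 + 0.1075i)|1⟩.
(-0.6523 + 0.09997i)|0⟩ + (0.1091 - 0.7433i)|1⟩

Rx(4.8) = [[cos(θ/2), −i·sin(θ/2)], [−i·sin(θ/2), cos(θ/2)]]; θ = 4.8, cos(θ/2) ≈ -0.737394, sin(θ/2) ≈ 0.675463.
With a = amp(|0⟩) = 0.9831 and b = amp(|1⟩) = (-0.148 + 0.1075i):
new amp(|0⟩) = (-0.737394)·a + (-0.675463i)·b = (-0.6523 + 0.09997i)
new amp(|1⟩) = (-0.675463i)·a + (-0.737394)·b = (0.1091 - 0.7433i)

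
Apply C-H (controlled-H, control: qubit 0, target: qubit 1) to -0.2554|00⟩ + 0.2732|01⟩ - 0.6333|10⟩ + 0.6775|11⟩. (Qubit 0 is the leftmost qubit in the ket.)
-0.2554|00⟩ + 0.2732|01⟩ + 0.03125|10⟩ - 0.9269|11⟩

C-H leaves the control-|0⟩ kets |00⟩, |01⟩ unchanged and applies H to qubit 1 on the control-|1⟩ pair (|10⟩, |11⟩).
H = [[1/√2, 1/√2], [1/√2, -1/√2]].
With a = amp(|10⟩) = -0.6333 and b = amp(|11⟩) = 0.6775:
new amp(|10⟩) = (1/√2)·a + (1/√2)·b = 0.03125
new amp(|11⟩) = (1/√2)·a + (-1/√2)·b = -0.9269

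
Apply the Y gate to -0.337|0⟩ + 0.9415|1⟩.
-0.9415i|0⟩ - 0.337i|1⟩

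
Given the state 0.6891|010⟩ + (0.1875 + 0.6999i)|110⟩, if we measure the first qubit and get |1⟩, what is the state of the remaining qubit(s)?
(0.2588 + 0.9659i)|10⟩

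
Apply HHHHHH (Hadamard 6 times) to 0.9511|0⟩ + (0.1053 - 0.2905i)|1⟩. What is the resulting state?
0.9511|0⟩ + (0.1053 - 0.2905i)|1⟩

H² = I, so an even number of Hadamards cancels: H^6 = I and the state is unchanged.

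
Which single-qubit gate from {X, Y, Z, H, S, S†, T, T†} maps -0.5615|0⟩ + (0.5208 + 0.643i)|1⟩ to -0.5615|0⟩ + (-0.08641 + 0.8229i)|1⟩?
T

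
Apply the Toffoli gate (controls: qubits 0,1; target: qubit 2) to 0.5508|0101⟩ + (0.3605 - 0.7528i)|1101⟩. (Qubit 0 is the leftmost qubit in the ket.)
0.5508|0101⟩ + (0.3605 - 0.7528i)|1111⟩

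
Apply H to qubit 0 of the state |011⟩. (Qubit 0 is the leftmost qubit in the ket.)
1/√2|011⟩ + 1/√2|111⟩

H on qubit 0 mixes each pair of kets that differ only in qubit 0: amplitudes (a, b) of (|…0…⟩, |…1…⟩) become ((a + b)/√2, (a − b)/√2). Kets absent from the input have amplitude 0.
(|011⟩, |111⟩): (a, b) = (1, 0) → (1/√2, 1/√2)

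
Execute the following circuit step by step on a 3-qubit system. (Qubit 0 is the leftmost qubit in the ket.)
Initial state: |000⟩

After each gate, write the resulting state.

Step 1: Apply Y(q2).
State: i|001⟩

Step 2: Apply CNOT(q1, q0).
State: i|001⟩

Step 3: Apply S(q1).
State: i|001⟩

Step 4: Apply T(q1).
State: i|001⟩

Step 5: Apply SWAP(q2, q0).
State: i|100⟩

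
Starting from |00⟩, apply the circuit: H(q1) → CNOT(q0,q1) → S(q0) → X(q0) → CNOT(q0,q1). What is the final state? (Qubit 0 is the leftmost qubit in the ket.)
1/√2|10⟩ + 1/√2|11⟩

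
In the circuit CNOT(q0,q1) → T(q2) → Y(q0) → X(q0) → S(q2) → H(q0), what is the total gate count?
6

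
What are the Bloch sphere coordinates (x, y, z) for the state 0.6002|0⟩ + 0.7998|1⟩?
(0.9601, 0, -0.2794)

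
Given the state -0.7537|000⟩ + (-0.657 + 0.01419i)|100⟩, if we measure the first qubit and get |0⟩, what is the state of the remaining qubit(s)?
-|00⟩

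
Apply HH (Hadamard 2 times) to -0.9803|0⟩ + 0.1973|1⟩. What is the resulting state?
-0.9803|0⟩ + 0.1973|1⟩

H² = I, so an even number of Hadamards cancels: H^2 = I and the state is unchanged.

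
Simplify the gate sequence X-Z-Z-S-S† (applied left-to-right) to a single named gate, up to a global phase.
X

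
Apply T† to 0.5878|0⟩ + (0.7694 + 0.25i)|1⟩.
0.5878|0⟩ + (0.7208 - 0.3673i)|1⟩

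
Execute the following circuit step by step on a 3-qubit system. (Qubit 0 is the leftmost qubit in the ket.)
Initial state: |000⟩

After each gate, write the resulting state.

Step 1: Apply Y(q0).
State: i|100⟩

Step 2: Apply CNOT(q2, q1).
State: i|100⟩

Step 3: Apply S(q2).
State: i|100⟩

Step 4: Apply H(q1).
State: (1/√2)i|100⟩ + (1/√2)i|110⟩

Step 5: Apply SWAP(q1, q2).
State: (1/√2)i|100⟩ + (1/√2)i|101⟩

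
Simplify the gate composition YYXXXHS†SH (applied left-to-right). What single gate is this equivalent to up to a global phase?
X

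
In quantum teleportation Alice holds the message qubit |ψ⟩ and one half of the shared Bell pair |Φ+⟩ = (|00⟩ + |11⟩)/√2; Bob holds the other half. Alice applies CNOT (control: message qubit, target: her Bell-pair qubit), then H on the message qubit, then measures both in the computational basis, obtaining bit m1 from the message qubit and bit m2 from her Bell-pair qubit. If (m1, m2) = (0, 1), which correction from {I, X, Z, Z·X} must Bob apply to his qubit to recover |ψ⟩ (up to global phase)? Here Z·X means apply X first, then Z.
X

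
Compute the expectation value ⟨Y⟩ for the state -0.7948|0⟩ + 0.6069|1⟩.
0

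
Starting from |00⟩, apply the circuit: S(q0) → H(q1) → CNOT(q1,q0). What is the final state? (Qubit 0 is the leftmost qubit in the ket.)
1/√2|00⟩ + 1/√2|11⟩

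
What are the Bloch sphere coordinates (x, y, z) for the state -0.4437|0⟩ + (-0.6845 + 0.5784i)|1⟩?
(0.6074, -0.5133, -0.6062)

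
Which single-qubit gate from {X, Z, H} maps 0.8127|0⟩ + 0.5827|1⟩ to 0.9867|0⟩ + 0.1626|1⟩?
H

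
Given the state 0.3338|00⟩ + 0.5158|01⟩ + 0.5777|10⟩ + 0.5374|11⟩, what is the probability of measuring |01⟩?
0.266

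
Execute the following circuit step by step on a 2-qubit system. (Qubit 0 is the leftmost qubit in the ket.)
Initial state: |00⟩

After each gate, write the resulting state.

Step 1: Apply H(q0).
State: 1/√2|00⟩ + 1/√2|10⟩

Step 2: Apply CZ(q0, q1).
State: 1/√2|00⟩ + 1/√2|10⟩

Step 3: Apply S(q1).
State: 1/√2|00⟩ + 1/√2|10⟩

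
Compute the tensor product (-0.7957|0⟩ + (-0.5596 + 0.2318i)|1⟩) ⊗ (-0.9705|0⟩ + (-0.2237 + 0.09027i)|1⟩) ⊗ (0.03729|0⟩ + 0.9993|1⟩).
0.0288|000⟩ + 0.7717|001⟩ + (0.006638 - 0.002678i)|010⟩ + (0.1779 - 0.07178i)|011⟩ + (0.02025 - 0.008389i)|100⟩ + (0.5427 - 0.2248i)|101⟩ + (0.003888 - 0.003817i)|110⟩ + (0.1042 - 0.1023i)|111⟩

amp(|b₁b₂…⟩) = product of the factor amplitudes for bits b₁, b₂, …; only kets whose every factor amplitude is nonzero survive.
|000⟩: (-0.7957)(-0.9705)(0.03729) = 0.0288
|001⟩: (-0.7957)(-0.9705)(0.9993) = 0.7717
|010⟩: (-0.7957)(-0.2237 + 0.09027i)(0.03729) = (0.006638 - 0.002678i)
|011⟩: (-0.7957)(-0.2237 + 0.09027i)(0.9993) = (0.1779 - 0.07178i)
|100⟩: (-0.5596 + 0.2318i)(-0.9705)(0.03729) = (0.02025 - 0.008389i)
|101⟩: (-0.5596 + 0.2318i)(-0.9705)(0.9993) = (0.5427 - 0.2248i)
|110⟩: (-0.5596 + 0.2318i)(-0.2237 + 0.09027i)(0.03729) = (0.003888 - 0.003817i)
|111⟩: (-0.5596 + 0.2318i)(-0.2237 + 0.09027i)(0.9993) = (0.1042 - 0.1023i)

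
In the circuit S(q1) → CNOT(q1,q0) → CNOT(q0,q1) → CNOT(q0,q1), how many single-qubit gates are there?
1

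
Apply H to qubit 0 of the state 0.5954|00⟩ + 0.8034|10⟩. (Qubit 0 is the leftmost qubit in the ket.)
0.9891|00⟩ - 0.1471|10⟩

H on qubit 0 mixes each pair of kets that differ only in qubit 0: amplitudes (a, b) of (|…0…⟩, |…1…⟩) become ((a + b)/√2, (a − b)/√2). Kets absent from the input have amplitude 0.
(|00⟩, |10⟩): (a, b) = (0.5954, 0.8034) → (0.9891, -0.1471)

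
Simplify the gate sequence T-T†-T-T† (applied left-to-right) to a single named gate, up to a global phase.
I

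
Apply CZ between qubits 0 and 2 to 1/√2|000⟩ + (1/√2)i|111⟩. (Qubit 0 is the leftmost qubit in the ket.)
1/√2|000⟩ - (1/√2)i|111⟩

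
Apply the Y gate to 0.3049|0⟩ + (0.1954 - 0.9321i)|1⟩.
(-0.9321 - 0.1954i)|0⟩ + 0.3049i|1⟩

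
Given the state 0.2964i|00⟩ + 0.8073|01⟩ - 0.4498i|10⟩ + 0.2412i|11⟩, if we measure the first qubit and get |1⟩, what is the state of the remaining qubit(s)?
-0.8813i|0⟩ + 0.4726i|1⟩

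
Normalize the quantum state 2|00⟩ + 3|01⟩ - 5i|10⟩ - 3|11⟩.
0.2917|00⟩ + 0.4376|01⟩ - 0.7293i|10⟩ - 0.4376|11⟩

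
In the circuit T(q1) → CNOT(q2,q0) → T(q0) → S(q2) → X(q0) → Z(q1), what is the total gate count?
6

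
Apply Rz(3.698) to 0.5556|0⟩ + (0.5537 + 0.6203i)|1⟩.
(-0.1526 - 0.5342i)|0⟩ + (-0.7485 + 0.3621i)|1⟩

Rz(3.698) = [[e^(−iθ/2), 0], [0, e^(iθ/2)]] with e^(±iθ/2) = cos(θ/2) ± i·sin(θ/2); θ = 3.698, cos(θ/2) ≈ -0.274629, sin(θ/2) ≈ 0.96155.
With a = amp(|0⟩) = 0.5556 and b = amp(|1⟩) = (0.5537 + 0.6203i):
new amp(|0⟩) = (-0.274629 - 0.96155i)·a = (-0.1526 - 0.5342i)
new amp(|1⟩) = (-0.274629 + 0.96155i)·b = (-0.7485 + 0.3621i)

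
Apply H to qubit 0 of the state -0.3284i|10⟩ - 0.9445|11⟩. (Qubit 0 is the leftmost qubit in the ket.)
-0.2322i|00⟩ - 0.6679|01⟩ + 0.2322i|10⟩ + 0.6679|11⟩

H on qubit 0 mixes each pair of kets that differ only in qubit 0: amplitudes (a, b) of (|…0…⟩, |…1…⟩) become ((a + b)/√2, (a − b)/√2). Kets absent from the input have amplitude 0.
(|00⟩, |10⟩): (a, b) = (0, -0.3284i) → (-0.2322i, 0.2322i)
(|01⟩, |11⟩): (a, b) = (0, -0.9445) → (-0.6679, 0.6679)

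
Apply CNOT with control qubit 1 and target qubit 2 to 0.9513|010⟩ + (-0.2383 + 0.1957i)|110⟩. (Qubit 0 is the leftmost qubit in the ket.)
0.9513|011⟩ + (-0.2383 + 0.1957i)|111⟩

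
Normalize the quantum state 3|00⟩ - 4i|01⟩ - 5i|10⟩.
0.4243|00⟩ - 0.5657i|01⟩ - (1/√2)i|10⟩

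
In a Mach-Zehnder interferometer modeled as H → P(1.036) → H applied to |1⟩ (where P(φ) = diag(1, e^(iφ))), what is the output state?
(0.2452 - 0.4302i)|0⟩ + (0.7548 + 0.4302i)|1⟩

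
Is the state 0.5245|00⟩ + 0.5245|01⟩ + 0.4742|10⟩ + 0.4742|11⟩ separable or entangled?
Separable

Writing the state as a|00⟩ + b|01⟩ + c|10⟩ + d|11⟩, it is a product state iff ad − bc = 0.
Here (a, b, c, d) = (0.5245, 0.5245, 0.4742, 0.4742): ad − bc = (0.5245)(0.4742) − (0.5245)(0.4742) = 0, so the state is separable.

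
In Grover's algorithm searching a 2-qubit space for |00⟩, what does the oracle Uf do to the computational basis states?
Uf|x⟩ = -|x⟩ if x = 00, else |x⟩ (phase flip on target)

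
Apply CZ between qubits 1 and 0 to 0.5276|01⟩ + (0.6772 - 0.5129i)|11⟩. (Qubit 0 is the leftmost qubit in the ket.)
0.5276|01⟩ + (-0.6772 + 0.5129i)|11⟩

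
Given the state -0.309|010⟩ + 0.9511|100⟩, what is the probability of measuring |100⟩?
0.9046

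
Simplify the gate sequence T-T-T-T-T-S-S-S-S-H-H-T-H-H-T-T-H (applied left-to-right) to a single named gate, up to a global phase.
H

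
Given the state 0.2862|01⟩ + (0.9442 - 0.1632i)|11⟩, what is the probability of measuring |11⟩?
0.9181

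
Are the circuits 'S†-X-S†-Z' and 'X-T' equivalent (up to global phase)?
No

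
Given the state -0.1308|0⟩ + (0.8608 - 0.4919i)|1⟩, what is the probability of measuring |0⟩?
0.01711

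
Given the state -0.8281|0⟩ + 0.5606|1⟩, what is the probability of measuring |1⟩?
0.3143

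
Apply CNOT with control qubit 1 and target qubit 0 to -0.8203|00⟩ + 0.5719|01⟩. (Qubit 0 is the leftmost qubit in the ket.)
-0.8203|00⟩ + 0.5719|11⟩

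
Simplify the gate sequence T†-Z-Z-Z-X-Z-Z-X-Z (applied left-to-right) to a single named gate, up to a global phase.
T†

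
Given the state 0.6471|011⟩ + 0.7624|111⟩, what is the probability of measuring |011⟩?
0.4187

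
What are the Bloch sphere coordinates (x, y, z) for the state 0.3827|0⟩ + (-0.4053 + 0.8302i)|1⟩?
(-0.3102, 0.6354, -0.707)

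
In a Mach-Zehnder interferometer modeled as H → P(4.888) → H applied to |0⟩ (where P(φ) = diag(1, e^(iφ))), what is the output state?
(0.5874 - 0.4923i)|0⟩ + (0.4126 + 0.4923i)|1⟩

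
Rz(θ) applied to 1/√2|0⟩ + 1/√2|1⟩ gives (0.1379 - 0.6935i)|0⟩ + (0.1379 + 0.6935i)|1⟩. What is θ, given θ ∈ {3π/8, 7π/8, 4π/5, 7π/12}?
7π/8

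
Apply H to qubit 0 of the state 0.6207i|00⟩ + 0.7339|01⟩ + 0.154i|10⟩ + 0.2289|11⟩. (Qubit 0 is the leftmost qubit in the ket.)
0.5478i|00⟩ + 0.6808|01⟩ + 0.33i|10⟩ + 0.3571|11⟩

H on qubit 0 mixes each pair of kets that differ only in qubit 0: amplitudes (a, b) of (|…0…⟩, |…1…⟩) become ((a + b)/√2, (a − b)/√2). Kets absent from the input have amplitude 0.
(|00⟩, |10⟩): (a, b) = (0.6207i, 0.154i) → (0.5478i, 0.33i)
(|01⟩, |11⟩): (a, b) = (0.7339, 0.2289) → (0.6808, 0.3571)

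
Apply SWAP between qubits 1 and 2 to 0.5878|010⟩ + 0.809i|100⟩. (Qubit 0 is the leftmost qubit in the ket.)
0.5878|001⟩ + 0.809i|100⟩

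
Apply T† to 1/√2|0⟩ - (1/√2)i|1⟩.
1/√2|0⟩ + (-1/2 - (1/2)i)|1⟩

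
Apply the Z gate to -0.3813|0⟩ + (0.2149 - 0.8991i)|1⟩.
-0.3813|0⟩ + (-0.2149 + 0.8991i)|1⟩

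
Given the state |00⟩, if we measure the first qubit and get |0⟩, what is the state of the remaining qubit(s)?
|0⟩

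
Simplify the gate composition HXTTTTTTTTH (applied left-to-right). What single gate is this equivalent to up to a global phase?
Z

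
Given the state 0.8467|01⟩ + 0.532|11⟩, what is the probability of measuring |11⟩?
0.283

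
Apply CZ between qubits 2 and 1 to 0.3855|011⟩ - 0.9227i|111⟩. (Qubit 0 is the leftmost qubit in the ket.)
-0.3855|011⟩ + 0.9227i|111⟩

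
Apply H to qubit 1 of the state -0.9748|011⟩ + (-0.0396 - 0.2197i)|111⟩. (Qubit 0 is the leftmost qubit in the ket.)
-0.6893|001⟩ + 0.6893|011⟩ + (-0.028 - 0.1554i)|101⟩ + (0.028 + 0.1554i)|111⟩

H on qubit 1 mixes each pair of kets that differ only in qubit 1: amplitudes (a, b) of (|…0…⟩, |…1…⟩) become ((a + b)/√2, (a − b)/√2). Kets absent from the input have amplitude 0.
(|001⟩, |011⟩): (a, b) = (0, -0.9748) → (-0.6893, 0.6893)
(|101⟩, |111⟩): (a, b) = (0, (-0.0396 - 0.2197i)) → ((-0.028 - 0.1554i), (0.028 + 0.1554i))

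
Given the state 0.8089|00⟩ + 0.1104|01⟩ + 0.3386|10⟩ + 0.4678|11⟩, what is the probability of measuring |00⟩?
0.6543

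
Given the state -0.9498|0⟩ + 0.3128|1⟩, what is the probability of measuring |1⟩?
0.09784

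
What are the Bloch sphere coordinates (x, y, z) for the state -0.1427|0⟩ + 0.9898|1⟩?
(-0.2825, 0, -0.9593)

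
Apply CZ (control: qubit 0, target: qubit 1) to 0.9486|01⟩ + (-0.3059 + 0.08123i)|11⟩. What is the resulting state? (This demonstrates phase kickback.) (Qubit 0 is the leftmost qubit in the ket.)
0.9486|01⟩ + (0.3059 - 0.08123i)|11⟩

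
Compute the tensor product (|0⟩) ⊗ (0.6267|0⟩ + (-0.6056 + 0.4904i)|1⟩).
0.6267|00⟩ + (-0.6056 + 0.4904i)|01⟩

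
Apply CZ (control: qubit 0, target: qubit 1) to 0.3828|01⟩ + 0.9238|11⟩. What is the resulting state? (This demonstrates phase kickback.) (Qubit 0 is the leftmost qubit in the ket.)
0.3828|01⟩ - 0.9238|11⟩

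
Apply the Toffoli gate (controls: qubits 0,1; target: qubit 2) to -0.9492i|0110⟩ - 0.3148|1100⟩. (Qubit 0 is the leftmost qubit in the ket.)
-0.9492i|0110⟩ - 0.3148|1110⟩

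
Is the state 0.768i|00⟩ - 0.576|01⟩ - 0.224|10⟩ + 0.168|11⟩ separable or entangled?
Entangled

Writing the state as a|00⟩ + b|01⟩ + c|10⟩ + d|11⟩, it is a product state iff ad − bc = 0.
Here (a, b, c, d) = (0.768i, -0.576, -0.224, 0.168): ad − bc = (0.768i)(0.168) − (-0.576)(-0.224) = (-0.129 + 0.129i) ≠ 0, so the state is entangled.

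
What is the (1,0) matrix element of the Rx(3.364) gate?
-0.9938i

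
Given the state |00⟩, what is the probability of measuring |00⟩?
1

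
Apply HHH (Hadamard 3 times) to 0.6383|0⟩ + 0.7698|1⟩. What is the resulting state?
0.9957|0⟩ - 0.09298|1⟩

H² = I, so H^3 = H: a single Hadamard. With (a, b) = (0.6383, 0.7698), H gives ((a + b)/√2, (a − b)/√2) = (0.9957, -0.09298).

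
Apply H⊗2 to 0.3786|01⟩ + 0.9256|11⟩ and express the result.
0.6521|00⟩ - 0.6521|01⟩ - 0.2735|10⟩ + 0.2735|11⟩

H⊗2 gives amp(|y⟩) = (1/2) Σ_x (−1)^(x·y) amp(|x⟩), where x·y is the number of positions in which both x and y have a 1.
|00⟩: (0.3786 + 0.9256)/2 = 0.6521
|01⟩: (-0.3786 - 0.9256)/2 = -0.6521
|10⟩: (0.3786 - 0.9256)/2 = -0.2735
|11⟩: (-0.3786 + 0.9256)/2 = 0.2735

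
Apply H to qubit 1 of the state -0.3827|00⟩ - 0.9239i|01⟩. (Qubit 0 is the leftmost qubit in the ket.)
(-0.2706 - 0.6533i)|00⟩ + (-0.2706 + 0.6533i)|01⟩

H on qubit 1 mixes each pair of kets that differ only in qubit 1: amplitudes (a, b) of (|…0…⟩, |…1…⟩) become ((a + b)/√2, (a − b)/√2). Kets absent from the input have amplitude 0.
(|00⟩, |01⟩): (a, b) = (-0.3827, -0.9239i) → ((-0.2706 - 0.6533i), (-0.2706 + 0.6533i))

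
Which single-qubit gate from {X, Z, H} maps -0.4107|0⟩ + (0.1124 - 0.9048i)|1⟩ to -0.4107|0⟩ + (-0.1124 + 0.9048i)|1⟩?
Z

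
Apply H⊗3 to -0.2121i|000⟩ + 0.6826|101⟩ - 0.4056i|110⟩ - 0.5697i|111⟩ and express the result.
(0.2413 - 0.4198i)|000⟩ + (-0.2413 - 0.01697i)|001⟩ + (0.2413 + 0.2698i)|010⟩ + (-0.2413 - 0.133i)|011⟩ + (-0.2413 + 0.2698i)|100⟩ + (0.2413 - 0.133i)|101⟩ + (-0.2413 - 0.4198i)|110⟩ + (0.2413 - 0.01697i)|111⟩

H⊗3 gives amp(|y⟩) = (1/2√2) Σ_x (−1)^(x·y) amp(|x⟩), where x·y is the number of positions in which both x and y have a 1.
|000⟩: (-0.2121i + 0.6826 - 0.4056i - 0.5697i)/(2√2) = (0.2413 - 0.4198i)
|001⟩: (-0.2121i - 0.6826 - 0.4056i + 0.5697i)/(2√2) = (-0.2413 - 0.01697i)
|010⟩: (-0.2121i + 0.6826 + 0.4056i + 0.5697i)/(2√2) = (0.2413 + 0.2698i)
|011⟩: (-0.2121i - 0.6826 + 0.4056i - 0.5697i)/(2√2) = (-0.2413 - 0.133i)
|100⟩: (-0.2121i - 0.6826 + 0.4056i + 0.5697i)/(2√2) = (-0.2413 + 0.2698i)
|101⟩: (-0.2121i + 0.6826 + 0.4056i - 0.5697i)/(2√2) = (0.2413 - 0.133i)
|110⟩: (-0.2121i - 0.6826 - 0.4056i - 0.5697i)/(2√2) = (-0.2413 - 0.4198i)
|111⟩: (-0.2121i + 0.6826 - 0.4056i + 0.5697i)/(2√2) = (0.2413 - 0.01697i)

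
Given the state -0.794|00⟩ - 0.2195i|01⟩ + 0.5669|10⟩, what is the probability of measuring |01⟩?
0.04818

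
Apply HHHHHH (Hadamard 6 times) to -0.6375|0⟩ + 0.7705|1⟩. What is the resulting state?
-0.6375|0⟩ + 0.7705|1⟩

H² = I, so an even number of Hadamards cancels: H^6 = I and the state is unchanged.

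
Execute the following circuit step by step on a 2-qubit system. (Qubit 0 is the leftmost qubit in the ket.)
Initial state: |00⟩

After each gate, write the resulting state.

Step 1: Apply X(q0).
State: |10⟩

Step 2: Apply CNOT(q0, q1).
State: |11⟩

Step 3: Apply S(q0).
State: i|11⟩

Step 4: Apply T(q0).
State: (-1/√2 + (1/√2)i)|11⟩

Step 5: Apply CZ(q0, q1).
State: (1/√2 - (1/√2)i)|11⟩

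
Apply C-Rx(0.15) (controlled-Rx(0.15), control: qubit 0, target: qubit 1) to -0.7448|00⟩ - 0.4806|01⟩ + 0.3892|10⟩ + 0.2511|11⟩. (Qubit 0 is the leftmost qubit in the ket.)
-0.7448|00⟩ - 0.4806|01⟩ + (0.3881 - 0.01881i)|10⟩ + (0.2504 - 0.02916i)|11⟩

C-Rx(0.15) leaves the control-|0⟩ kets |00⟩, |01⟩ unchanged and applies Rx(0.15) to qubit 1 on the control-|1⟩ pair (|10⟩, |11⟩).
Rx(0.15) = [[cos(θ/2), −i·sin(θ/2)], [−i·sin(θ/2), cos(θ/2)]]; θ = 0.15, cos(θ/2) ≈ 0.997189, sin(θ/2) ≈ 0.0749297.
With a = amp(|10⟩) = 0.3892 and b = amp(|11⟩) = 0.2511:
new amp(|10⟩) = (0.997189)·a + (-0.0749297i)·b = (0.3881 - 0.01881i)
new amp(|11⟩) = (-0.0749297i)·a + (0.997189)·b = (0.2504 - 0.02916i)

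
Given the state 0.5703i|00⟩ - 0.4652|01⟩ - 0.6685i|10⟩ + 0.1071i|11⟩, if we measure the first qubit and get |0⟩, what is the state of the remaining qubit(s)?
0.7749i|0⟩ - 0.6321|1⟩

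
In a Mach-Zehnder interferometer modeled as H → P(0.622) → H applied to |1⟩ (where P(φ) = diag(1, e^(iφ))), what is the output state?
(0.09364 - 0.2913i)|0⟩ + (0.9064 + 0.2913i)|1⟩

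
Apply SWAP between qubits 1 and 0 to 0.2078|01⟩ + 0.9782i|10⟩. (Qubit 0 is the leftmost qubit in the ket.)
0.9782i|01⟩ + 0.2078|10⟩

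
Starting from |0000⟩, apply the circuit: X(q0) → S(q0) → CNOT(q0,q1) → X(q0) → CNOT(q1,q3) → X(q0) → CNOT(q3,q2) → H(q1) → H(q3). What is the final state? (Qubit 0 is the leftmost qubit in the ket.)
(1/2)i|1010⟩ - (1/2)i|1011⟩ - (1/2)i|1110⟩ + (1/2)i|1111⟩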